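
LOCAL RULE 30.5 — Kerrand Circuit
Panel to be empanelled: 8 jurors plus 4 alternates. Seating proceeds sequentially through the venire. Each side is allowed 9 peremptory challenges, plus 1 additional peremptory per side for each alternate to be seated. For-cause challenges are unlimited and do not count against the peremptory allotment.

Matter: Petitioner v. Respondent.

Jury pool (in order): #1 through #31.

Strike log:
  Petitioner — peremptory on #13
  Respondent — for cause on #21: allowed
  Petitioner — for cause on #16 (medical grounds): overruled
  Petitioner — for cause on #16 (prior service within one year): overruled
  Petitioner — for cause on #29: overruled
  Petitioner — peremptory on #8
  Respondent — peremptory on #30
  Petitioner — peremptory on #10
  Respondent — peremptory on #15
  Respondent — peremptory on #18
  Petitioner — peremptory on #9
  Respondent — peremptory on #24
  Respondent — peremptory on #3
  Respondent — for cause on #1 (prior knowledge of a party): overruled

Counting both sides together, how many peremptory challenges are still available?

Petitioner allotment: 9 base + 1 × 4 alternates = 13. Respondent allotment: 9 base + 1 × 4 alternates = 13.
Petitioner peremptories used: #13, #8, #10, #9 — 4 (for-cause on #16, #16, #29 don't count).
Respondent peremptories used: #30, #15, #18, #24, #3 — 5 (for-cause on #21, #1 don't count).
Remaining: (13 − 4) + (13 − 5) = 17.

17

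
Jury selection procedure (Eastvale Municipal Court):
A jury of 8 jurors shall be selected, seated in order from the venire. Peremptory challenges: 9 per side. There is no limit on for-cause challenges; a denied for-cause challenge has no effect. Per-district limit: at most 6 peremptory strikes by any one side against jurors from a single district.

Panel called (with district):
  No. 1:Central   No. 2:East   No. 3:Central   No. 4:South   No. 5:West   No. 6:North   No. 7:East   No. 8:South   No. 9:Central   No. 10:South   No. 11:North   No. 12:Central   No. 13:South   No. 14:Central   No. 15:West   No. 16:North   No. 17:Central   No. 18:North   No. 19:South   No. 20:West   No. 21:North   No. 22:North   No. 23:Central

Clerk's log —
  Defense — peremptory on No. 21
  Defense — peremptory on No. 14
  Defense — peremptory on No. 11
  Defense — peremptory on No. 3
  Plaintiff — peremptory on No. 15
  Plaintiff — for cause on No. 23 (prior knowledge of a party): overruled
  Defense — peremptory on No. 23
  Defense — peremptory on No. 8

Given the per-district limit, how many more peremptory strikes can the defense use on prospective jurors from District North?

Defense peremptories so far: #21, #14, #11, #3, #23, #8 — 6 of 9 used, 3 left overall.
Against District North: #21, #11 — 2 used; per-district cap 6 leaves 4.
Binding limit: min(3, 4) = 3.

3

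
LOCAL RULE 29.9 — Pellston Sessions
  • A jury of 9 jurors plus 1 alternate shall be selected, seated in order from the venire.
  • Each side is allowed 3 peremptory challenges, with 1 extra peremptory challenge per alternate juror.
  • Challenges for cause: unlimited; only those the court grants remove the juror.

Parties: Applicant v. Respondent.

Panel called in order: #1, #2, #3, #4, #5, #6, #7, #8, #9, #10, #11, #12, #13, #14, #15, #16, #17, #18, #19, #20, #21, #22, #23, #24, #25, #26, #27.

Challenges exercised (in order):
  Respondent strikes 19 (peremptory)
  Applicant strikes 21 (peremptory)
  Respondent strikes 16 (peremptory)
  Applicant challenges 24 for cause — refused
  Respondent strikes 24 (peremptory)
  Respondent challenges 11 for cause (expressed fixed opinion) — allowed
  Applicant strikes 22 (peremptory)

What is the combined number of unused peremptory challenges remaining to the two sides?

3

Applicant allotment: 3 base + 1 × 1 alternate = 4. Respondent allotment: 3 base + 1 × 1 alternate = 4.
Applicant peremptories used: #21, #22 — 2 (the for-cause on #24 doesn't count).
Respondent peremptories used: #19, #16, #24 — 3 (the for-cause on #11 doesn't count).
Remaining: (4 − 2) + (4 − 3) = 3.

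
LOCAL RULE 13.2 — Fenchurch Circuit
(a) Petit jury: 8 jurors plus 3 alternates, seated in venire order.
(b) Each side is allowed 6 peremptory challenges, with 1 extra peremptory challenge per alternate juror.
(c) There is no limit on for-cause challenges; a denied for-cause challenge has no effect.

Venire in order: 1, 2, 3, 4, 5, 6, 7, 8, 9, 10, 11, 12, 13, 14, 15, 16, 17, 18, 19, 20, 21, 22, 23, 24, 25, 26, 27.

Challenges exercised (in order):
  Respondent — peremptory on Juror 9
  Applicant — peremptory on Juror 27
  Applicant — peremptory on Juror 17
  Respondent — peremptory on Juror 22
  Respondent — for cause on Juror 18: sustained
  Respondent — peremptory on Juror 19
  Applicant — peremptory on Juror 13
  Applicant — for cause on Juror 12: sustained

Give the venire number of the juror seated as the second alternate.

11

Removed: #9, #12, #13, #17, #18, #19, #22, #27.
Filling seats in venire order through position 10: #1, #2, #3, #4, #5, #6, #7, #8, #10, #11.
So alternate 2 is #11.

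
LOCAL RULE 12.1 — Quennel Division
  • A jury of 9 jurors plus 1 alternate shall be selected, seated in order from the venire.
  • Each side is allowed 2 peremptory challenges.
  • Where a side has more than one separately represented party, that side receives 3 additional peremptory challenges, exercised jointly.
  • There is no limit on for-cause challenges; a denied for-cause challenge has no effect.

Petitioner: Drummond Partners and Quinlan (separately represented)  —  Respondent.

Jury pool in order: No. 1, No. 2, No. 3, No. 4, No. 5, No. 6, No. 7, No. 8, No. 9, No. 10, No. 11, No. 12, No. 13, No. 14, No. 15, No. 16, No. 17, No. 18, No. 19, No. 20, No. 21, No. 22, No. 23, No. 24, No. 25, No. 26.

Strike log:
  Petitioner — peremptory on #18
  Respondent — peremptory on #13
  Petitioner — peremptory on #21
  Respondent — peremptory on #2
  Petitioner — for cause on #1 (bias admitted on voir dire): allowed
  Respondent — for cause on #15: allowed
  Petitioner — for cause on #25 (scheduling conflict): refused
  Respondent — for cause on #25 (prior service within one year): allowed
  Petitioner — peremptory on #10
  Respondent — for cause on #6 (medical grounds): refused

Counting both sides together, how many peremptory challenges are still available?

2

Petitioner allotment: 2 base + 3 multi-party = 5. Respondent allotment: 2.
Petitioner peremptories used: #18, #21, #10 — 3 (for-cause on #1, #25 don't count).
Respondent peremptories used: #13, #2 — 2 (for-cause on #15, #25, #6 don't count).
Remaining: (5 − 3) + (2 − 2) = 2.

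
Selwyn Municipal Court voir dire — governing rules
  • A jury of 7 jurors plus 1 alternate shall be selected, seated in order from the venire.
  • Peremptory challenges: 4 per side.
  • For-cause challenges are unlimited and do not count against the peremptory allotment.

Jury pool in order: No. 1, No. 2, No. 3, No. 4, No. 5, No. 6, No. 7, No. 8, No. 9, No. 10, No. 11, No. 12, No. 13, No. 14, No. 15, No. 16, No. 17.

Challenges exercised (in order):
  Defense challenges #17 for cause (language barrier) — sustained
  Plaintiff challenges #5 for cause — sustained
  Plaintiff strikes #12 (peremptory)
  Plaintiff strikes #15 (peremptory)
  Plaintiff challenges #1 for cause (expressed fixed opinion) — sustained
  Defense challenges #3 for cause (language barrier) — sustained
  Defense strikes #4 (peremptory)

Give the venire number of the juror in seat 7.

11

Removed: #1, #3, #4, #5, #12, #15, #17.
Seating in order: seats 1–7 → #2, #6, #7, #8, #9, #10, #11; alternates → #13.
So seat 7 is #11.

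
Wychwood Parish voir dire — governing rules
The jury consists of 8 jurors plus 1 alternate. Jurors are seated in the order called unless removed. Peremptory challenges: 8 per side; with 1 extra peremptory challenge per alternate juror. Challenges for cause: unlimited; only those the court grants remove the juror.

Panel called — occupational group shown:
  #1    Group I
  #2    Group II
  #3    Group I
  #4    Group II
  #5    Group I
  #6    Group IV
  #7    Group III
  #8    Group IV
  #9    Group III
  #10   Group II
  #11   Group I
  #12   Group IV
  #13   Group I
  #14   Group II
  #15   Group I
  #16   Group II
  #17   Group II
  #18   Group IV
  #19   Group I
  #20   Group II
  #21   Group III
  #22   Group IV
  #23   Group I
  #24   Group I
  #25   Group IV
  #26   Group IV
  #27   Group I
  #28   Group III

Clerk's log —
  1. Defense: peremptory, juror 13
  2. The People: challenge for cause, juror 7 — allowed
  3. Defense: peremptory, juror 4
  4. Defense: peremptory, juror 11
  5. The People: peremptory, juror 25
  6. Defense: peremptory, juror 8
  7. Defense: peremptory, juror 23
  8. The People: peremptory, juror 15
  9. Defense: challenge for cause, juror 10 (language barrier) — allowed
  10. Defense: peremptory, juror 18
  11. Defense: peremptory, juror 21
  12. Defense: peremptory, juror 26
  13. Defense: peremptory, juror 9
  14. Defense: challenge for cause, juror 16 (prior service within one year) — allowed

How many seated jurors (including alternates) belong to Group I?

Removed: #4, #7, #8, #9, #10, #11, #13, #15, #16, #18, #21, #23, #25, #26.
Seated (9 incl. alternates): #1, #2, #3, #5, #6, #12, #14, #17, #19.
Of those, in Group I: #1, #3, #5, #19 → 4.

4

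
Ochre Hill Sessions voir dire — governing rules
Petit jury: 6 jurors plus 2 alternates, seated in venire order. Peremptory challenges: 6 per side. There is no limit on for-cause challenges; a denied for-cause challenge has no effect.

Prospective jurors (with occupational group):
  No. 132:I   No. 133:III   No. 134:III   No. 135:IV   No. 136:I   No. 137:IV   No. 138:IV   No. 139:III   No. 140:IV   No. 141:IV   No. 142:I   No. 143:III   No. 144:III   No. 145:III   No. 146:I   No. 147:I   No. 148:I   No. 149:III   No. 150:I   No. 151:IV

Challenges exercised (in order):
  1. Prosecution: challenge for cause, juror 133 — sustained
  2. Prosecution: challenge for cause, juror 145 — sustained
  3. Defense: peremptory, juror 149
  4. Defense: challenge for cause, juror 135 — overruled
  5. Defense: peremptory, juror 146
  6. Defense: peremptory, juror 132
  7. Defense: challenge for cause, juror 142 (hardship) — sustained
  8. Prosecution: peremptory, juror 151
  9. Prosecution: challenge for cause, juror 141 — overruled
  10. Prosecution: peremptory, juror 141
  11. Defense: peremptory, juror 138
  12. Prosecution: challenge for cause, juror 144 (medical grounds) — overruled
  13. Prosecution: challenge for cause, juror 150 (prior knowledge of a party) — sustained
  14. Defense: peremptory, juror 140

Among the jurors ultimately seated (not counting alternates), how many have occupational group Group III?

Removed: #132, #133, #138, #140, #141, #142, #145, #146, #149, #150, #151.
Seated jurors 1–6: #134, #135, #136, #137, #139, #143 (alternates #144, #147 not counted).
Of those, in Group III: #134, #139, #143 → 3.

3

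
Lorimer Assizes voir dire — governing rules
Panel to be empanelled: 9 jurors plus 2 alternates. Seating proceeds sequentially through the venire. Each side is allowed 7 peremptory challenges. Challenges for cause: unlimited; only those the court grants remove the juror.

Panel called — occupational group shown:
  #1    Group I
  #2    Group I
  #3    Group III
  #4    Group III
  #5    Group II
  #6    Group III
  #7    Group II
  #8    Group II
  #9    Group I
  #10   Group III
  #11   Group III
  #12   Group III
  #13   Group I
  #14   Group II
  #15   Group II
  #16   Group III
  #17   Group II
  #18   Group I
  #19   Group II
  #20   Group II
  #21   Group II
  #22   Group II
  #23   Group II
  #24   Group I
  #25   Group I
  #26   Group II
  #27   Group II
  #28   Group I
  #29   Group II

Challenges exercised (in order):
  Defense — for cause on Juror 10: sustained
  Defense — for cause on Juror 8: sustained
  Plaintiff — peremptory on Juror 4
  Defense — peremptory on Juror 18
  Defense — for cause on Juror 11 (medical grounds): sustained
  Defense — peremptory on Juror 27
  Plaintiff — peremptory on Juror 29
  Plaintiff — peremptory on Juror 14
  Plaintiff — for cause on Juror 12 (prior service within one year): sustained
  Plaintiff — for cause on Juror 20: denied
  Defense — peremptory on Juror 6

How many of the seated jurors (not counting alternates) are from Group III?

2

Removed: #4, #6, #8, #10, #11, #12, #14, #18, #27, #29.
Seated jurors 1–9: #1, #2, #3, #5, #7, #9, #13, #15, #16 (alternates #17, #19 not counted).
Of those, in Group III: #3, #16 → 2.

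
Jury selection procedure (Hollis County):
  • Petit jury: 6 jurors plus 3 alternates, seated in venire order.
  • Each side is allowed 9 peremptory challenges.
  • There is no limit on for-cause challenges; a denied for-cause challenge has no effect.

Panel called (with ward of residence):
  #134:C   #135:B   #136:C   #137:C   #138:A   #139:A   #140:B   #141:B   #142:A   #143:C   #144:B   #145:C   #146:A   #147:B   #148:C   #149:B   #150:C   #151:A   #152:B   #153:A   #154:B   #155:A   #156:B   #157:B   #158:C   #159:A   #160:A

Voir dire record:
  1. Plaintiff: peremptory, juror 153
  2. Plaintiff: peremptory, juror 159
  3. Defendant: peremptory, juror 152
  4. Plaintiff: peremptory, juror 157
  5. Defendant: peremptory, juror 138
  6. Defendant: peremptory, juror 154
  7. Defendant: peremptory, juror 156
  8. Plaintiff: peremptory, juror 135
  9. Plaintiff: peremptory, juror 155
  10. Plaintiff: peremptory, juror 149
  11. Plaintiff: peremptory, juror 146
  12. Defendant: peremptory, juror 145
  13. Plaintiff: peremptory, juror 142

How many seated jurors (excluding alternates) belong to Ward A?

1

Removed: #135, #138, #142, #145, #146, #149, #152, #153, #154, #155, #156, #157, #159.
Seated jurors 1–6: #134, #136, #137, #139, #140, #141 (alternates #143, #144, #147 not counted).
Of those, in Ward A: #139 → 1.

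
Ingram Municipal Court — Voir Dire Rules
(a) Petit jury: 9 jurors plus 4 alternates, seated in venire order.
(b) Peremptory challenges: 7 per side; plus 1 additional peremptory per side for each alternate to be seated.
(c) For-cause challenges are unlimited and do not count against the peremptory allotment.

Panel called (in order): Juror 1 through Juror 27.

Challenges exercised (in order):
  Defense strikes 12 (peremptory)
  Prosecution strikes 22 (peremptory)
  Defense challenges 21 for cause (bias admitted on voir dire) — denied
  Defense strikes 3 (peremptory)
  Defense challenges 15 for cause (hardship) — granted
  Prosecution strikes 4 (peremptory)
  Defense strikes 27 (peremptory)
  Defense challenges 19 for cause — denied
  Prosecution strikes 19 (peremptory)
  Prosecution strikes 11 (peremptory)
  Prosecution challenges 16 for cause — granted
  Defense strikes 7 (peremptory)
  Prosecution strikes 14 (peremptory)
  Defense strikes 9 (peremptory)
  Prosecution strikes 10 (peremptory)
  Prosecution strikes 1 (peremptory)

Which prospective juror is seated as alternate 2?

Removed: #1, #3, #4, #7, #9, #10, #11, #12, #14, #15, #16, #19, #22, #27. (#21 stays — for-cause denied.)
Filling seats in venire order through position 11: #2, #5, #6, #8, #13, #17, #18, #20, #21, #23, #24.
So alternate 2 is #24.

24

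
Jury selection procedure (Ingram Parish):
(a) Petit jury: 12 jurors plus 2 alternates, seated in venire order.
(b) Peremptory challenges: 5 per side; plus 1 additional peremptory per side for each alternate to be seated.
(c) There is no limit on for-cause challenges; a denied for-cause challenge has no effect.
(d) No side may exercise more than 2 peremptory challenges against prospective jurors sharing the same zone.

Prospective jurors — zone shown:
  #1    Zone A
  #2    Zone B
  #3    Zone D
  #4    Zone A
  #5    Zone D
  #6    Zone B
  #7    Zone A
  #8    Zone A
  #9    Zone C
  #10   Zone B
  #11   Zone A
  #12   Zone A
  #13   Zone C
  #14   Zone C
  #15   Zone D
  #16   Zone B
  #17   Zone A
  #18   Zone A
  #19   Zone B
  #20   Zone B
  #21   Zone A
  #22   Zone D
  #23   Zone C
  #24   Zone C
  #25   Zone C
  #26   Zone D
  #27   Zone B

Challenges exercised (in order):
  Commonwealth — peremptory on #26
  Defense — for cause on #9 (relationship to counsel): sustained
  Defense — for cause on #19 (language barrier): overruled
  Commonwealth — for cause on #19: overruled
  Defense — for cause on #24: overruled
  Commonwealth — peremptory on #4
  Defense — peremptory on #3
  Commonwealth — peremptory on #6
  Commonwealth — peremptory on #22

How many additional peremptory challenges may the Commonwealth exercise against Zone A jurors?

1

Commonwealth peremptories so far: #26, #4, #6, #22 — 4 of 7 used, 3 left overall.
Against Zone A: #4 — 1 used; per-zone cap 2 leaves 1.
Binding limit: min(3, 1) = 1.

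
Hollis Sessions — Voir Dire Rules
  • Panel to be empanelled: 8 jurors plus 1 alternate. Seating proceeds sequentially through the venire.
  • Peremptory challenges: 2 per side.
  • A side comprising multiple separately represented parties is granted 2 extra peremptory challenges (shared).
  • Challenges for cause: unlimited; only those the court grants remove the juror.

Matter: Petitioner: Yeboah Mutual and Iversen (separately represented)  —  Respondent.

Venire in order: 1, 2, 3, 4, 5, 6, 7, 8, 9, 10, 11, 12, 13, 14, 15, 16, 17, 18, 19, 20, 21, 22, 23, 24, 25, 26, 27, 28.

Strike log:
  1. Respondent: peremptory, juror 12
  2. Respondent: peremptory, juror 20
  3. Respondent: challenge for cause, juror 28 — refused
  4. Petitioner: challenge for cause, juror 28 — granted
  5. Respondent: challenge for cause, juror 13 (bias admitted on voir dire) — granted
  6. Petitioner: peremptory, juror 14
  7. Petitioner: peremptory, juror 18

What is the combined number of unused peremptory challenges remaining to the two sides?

2

Petitioner allotment: 2 base + 2 multi-party = 4. Respondent allotment: 2.
Petitioner peremptories used: #14, #18 — 2 (the for-cause on #28 doesn't count).
Respondent peremptories used: #12, #20 — 2 (for-cause on #28, #13 don't count).
Remaining: (4 − 2) + (2 − 2) = 2.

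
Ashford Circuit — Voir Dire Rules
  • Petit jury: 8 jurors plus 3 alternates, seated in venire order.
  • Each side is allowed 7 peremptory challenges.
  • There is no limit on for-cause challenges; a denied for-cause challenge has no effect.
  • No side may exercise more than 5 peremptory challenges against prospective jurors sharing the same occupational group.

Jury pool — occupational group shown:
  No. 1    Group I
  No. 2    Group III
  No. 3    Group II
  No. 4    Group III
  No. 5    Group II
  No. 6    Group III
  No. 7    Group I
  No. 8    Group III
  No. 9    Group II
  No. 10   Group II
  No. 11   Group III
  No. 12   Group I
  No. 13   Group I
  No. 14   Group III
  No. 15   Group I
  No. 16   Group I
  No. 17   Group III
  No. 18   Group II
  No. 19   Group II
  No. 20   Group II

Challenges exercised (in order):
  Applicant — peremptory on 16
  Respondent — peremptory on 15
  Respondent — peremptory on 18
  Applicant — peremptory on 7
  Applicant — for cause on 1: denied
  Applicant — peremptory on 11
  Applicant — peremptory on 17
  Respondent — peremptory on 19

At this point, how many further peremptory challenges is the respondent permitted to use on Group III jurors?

4

Respondent peremptories so far: #15, #18, #19 — 3 of 7 used, 4 left overall.
Against Group III: none yet — per-group cap 5 leaves 5.
Binding limit: min(4, 5) = 4.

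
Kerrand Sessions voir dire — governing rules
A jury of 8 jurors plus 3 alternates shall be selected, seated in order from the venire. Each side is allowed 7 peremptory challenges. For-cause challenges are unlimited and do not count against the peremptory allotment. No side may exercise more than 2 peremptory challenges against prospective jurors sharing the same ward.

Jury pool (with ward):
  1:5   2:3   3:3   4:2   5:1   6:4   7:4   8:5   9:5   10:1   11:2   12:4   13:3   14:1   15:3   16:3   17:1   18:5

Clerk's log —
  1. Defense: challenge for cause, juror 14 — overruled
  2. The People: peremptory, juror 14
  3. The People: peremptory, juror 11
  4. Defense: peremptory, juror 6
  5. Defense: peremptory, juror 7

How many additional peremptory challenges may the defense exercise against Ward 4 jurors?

Defense peremptories so far: #6, #7 — 2 of 7 used, 5 left overall.
Against Ward 4: #6, #7 — 2 used; per-ward cap 2 leaves 0.
Binding limit: min(5, 0) = 0.

0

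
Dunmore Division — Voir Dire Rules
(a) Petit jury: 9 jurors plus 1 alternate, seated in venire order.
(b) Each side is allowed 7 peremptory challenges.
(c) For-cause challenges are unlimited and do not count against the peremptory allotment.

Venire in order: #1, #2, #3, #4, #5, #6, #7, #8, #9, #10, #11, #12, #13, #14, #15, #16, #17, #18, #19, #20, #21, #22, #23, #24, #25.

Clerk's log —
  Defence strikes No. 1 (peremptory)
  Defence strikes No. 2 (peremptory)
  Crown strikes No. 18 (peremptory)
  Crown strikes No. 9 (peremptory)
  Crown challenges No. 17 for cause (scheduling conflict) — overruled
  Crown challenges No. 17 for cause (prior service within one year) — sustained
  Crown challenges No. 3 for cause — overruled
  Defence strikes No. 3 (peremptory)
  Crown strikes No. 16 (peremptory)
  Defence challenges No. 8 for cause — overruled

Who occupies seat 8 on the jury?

Removed: #1, #2, #3, #9, #16, #17, #18. (#8 stays — for-cause denied.)
Seating in order: seats 1–9 → #4, #5, #6, #7, #8, #10, #11, #12, #13; alternates → #14.
So seat 8 is #12.

12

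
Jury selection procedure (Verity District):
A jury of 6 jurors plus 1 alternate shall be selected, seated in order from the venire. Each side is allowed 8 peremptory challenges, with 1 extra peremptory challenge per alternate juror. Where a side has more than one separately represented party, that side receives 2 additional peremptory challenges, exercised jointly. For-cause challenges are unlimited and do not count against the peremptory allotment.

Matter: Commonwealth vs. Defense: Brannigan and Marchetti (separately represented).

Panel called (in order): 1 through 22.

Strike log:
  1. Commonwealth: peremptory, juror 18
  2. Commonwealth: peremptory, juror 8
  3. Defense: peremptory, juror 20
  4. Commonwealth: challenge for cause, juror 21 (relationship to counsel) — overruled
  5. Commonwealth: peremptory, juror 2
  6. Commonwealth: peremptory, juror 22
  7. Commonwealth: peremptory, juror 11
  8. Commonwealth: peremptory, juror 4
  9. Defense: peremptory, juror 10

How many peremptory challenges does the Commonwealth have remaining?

3

Commonwealth allotment: 8 base + 1 × 1 alternate = 9.
Commonwealth peremptories used: #18, #8, #2, #22, #11, #4 — 6 (the for-cause on #21 doesn't count).
Remaining: 9 − 6 = 3.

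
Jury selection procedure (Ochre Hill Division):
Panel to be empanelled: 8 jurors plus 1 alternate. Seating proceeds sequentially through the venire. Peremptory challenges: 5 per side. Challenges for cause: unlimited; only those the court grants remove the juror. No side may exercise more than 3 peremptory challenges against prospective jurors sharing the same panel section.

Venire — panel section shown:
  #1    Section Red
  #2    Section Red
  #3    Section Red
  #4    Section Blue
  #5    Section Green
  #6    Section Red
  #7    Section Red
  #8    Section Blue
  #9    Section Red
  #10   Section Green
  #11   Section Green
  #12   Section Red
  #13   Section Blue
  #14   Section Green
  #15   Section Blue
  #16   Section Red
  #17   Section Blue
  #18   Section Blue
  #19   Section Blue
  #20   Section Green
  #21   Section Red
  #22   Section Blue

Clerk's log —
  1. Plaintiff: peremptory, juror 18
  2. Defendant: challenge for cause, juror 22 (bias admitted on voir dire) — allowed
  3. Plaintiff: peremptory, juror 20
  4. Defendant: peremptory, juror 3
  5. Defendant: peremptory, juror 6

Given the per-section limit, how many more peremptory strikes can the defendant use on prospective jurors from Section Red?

Defendant peremptories so far: #3, #6 — 2 of 5 used, 3 left overall.
Against Section Red: #3, #6 — 2 used; per-section cap 3 leaves 1.
Binding limit: min(3, 1) = 1.

1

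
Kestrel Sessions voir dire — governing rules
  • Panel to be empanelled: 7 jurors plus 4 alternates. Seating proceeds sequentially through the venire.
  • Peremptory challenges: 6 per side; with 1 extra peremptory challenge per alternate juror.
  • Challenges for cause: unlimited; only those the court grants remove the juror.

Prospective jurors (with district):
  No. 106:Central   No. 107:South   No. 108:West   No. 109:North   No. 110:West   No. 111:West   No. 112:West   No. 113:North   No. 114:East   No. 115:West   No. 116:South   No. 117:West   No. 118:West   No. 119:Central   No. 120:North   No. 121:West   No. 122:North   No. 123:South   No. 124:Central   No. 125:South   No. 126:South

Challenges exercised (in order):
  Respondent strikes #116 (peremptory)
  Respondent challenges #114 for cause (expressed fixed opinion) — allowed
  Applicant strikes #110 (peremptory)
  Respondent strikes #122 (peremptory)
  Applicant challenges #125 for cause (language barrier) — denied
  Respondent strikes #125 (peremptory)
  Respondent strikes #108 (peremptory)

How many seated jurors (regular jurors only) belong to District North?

Removed: #108, #110, #114, #116, #122, #125.
Seated jurors 1–7: #106, #107, #109, #111, #112, #113, #115 (alternates #117, #118, #119, #120 not counted).
Of those, in District North: #109, #113 → 2.

2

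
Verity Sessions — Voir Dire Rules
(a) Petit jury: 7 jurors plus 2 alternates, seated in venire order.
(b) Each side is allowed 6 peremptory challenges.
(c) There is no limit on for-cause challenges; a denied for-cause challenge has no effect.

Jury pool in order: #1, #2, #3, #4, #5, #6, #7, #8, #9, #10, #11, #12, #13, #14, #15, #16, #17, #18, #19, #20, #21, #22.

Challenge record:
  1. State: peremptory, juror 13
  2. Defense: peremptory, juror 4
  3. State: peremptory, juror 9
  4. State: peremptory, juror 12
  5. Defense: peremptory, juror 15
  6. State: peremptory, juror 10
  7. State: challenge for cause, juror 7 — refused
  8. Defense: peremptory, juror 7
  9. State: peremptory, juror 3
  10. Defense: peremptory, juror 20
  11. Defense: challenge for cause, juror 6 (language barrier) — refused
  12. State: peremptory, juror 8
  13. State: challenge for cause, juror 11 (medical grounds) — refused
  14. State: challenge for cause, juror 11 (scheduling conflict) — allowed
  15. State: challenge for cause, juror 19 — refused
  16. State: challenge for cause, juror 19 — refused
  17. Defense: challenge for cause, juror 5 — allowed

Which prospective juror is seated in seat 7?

18

Removed: #3, #4, #5, #7, #8, #9, #10, #11, #12, #13, #15, #20. (#6, #19 stay — for-cause denied.)
Filling seats in venire order through position 7: #1, #2, #6, #14, #16, #17, #18.
So seat 7 is #18.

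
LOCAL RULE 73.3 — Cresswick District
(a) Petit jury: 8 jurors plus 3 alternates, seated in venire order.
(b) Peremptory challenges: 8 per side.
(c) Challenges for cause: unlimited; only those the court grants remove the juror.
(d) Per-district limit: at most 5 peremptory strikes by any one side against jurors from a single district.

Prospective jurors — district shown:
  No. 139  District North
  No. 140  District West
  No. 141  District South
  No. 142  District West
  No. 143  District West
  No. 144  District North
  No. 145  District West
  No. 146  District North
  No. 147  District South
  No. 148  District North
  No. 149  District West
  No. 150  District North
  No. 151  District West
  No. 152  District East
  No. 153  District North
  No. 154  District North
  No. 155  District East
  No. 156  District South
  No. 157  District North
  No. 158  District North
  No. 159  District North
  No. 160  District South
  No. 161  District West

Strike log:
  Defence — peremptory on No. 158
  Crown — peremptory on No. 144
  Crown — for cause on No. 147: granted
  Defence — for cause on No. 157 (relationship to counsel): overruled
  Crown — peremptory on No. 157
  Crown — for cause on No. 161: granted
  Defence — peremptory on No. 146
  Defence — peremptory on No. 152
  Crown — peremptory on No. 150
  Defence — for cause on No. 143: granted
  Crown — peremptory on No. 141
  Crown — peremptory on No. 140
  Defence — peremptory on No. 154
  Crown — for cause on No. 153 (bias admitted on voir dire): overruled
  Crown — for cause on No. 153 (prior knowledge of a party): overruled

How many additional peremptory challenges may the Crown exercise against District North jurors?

2

Crown peremptories so far: #144, #157, #150, #141, #140 — 5 of 8 used, 3 left overall.
Against District North: #144, #157, #150 — 3 used; per-district cap 5 leaves 2.
Binding limit: min(3, 2) = 2.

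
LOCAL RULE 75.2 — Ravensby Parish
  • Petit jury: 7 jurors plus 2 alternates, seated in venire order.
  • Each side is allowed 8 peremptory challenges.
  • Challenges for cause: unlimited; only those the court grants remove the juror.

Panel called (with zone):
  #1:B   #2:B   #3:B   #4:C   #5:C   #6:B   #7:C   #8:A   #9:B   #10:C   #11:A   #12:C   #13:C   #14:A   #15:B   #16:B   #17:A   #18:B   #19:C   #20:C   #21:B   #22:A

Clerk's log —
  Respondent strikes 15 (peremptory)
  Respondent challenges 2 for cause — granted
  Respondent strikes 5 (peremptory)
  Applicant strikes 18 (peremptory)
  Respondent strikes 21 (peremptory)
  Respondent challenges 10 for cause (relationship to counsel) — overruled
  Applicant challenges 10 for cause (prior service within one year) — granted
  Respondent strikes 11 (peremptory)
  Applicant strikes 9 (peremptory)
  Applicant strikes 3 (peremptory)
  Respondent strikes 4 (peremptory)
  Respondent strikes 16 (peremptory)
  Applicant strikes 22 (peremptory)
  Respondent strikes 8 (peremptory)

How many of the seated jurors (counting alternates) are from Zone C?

Removed: #2, #3, #4, #5, #8, #9, #10, #11, #15, #16, #18, #21, #22.
Seated (9 incl. alternates): #1, #6, #7, #12, #13, #14, #17, #19, #20.
Of those, in Zone C: #7, #12, #13, #19, #20 → 5.

5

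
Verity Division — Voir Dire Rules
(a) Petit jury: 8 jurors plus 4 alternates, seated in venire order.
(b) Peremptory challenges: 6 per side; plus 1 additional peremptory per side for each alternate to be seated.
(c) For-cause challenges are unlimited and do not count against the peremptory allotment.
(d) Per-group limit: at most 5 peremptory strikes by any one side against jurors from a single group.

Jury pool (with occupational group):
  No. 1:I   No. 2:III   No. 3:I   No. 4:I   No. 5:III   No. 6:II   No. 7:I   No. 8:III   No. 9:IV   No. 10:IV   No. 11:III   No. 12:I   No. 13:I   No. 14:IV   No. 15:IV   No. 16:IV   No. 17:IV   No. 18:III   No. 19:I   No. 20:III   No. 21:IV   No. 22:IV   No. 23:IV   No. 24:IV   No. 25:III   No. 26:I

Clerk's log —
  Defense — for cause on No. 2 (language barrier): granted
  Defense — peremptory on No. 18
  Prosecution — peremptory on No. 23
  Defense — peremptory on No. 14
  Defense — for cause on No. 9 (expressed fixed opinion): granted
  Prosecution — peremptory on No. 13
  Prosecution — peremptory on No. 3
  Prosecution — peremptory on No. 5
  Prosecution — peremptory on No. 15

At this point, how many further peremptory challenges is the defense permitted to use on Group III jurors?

Defense peremptories so far: #18, #14 — 2 of 10 used, 8 left overall.
Against Group III: #18 — 1 used; per-group cap 5 leaves 4.
Binding limit: min(8, 4) = 4.

4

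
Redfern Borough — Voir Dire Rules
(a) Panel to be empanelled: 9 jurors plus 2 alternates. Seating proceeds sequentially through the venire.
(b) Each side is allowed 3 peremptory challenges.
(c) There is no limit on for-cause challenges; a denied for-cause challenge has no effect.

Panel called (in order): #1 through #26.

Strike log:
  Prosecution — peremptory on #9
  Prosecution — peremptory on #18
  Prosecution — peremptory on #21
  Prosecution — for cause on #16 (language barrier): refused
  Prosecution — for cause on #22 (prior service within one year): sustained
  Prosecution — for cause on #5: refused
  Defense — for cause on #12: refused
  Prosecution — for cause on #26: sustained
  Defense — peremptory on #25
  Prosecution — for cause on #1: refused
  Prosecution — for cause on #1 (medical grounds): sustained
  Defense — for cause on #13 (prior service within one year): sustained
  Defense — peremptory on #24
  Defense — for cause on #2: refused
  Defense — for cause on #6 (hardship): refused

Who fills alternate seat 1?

Removed: #1, #9, #13, #18, #21, #22, #24, #25, #26. (#2, #5, #6, #12, #16 stay — for-cause denied.)
Seating in order: seats 1–9 → #2, #3, #4, #5, #6, #7, #8, #10, #11; alternates → #12, #14.
So alternate 1 is #12.

12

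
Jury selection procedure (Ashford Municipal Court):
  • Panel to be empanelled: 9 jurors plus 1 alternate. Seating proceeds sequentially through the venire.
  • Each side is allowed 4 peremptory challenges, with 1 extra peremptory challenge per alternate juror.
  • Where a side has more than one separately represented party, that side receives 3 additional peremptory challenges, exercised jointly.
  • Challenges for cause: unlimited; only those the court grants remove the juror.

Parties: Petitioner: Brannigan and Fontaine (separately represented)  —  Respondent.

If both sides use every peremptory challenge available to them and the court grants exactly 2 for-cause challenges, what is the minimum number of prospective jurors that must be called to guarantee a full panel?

Seats to fill: 9 + 1 alternates = 10.
Peremptories — Petitioner: 4 + 1×1 + 3 = 8; Respondent: 4 + 1×1 = 5; total 13.
For-cause removals: 2.
Minimum venire: 10 + 13 + 2 = 25.

25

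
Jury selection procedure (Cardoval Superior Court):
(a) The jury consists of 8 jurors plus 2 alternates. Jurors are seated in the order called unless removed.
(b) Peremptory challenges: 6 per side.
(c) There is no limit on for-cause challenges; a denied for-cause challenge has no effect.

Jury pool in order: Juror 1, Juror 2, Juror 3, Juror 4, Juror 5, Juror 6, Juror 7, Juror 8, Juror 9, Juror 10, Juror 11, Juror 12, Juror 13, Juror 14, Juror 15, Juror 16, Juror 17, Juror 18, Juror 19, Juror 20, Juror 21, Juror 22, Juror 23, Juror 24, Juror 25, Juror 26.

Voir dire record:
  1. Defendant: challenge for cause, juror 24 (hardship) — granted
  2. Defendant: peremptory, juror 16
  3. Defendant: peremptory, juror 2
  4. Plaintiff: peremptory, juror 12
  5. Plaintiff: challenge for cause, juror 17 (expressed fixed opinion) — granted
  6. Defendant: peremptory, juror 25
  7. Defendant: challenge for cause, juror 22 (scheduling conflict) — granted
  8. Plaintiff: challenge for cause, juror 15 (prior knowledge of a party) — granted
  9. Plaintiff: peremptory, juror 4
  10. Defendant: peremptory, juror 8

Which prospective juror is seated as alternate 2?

14

Removed: #2, #4, #8, #12, #15, #16, #17, #22, #24, #25.
Filling seats in venire order through position 10: #1, #3, #5, #6, #7, #9, #10, #11, #13, #14.
So alternate 2 is #14.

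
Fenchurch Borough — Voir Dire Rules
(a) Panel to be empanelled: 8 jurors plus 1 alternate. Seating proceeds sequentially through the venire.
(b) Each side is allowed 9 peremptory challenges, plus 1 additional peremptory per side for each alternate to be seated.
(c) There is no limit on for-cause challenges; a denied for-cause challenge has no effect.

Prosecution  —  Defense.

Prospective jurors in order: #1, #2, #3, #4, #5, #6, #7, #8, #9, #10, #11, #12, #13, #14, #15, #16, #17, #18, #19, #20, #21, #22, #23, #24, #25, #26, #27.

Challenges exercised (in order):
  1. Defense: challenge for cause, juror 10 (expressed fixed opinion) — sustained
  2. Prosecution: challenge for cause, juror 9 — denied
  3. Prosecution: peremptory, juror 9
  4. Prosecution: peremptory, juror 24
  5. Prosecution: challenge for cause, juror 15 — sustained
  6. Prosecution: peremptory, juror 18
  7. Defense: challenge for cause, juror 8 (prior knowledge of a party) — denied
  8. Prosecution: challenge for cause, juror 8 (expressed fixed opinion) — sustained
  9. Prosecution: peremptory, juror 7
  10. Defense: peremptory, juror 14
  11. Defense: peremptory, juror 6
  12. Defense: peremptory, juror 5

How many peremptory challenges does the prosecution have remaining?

Prosecution allotment: 9 base + 1 × 1 alternate = 10.
Prosecution peremptories used: #9, #24, #18, #7 — 4 (for-cause on #9, #15, #8 don't count).
Remaining: 10 − 4 = 6.

6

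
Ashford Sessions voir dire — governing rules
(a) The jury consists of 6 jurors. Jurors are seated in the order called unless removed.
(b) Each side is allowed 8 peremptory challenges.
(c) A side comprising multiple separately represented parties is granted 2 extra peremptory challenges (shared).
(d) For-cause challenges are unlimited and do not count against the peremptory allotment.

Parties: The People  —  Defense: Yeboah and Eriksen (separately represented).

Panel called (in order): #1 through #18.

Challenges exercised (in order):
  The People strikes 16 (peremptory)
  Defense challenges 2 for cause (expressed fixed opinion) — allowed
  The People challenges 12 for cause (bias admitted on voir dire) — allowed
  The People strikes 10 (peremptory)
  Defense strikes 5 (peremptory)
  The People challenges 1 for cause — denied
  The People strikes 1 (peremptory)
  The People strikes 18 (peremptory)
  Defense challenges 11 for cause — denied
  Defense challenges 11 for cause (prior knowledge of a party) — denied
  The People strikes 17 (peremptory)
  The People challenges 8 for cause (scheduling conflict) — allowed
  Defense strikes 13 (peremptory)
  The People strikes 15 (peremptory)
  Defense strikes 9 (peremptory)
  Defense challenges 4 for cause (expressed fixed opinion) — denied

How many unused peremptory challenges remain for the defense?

Defense allotment: 8 base + 2 multi-party = 10.
Defense peremptories used: #5, #13, #9 — 3 (for-cause on #2, #11, #11, #4 don't count).
Remaining: 10 − 3 = 7.

7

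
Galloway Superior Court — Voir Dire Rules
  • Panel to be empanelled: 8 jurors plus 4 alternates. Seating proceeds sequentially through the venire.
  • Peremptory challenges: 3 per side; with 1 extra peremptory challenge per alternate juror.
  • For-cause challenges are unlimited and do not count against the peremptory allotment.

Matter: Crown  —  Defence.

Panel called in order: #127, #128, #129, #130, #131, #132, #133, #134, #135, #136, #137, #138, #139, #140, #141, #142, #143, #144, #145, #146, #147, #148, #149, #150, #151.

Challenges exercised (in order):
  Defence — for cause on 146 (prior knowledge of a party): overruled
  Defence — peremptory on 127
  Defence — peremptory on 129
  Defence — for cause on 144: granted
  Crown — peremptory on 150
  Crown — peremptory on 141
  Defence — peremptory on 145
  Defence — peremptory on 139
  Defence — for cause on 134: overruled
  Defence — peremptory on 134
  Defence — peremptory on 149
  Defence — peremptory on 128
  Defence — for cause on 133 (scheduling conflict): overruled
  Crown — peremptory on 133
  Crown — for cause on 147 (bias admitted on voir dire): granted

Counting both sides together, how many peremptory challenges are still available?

Crown allotment: 3 base + 1 × 4 alternates = 7. Defence allotment: 3 base + 1 × 4 alternates = 7.
Crown peremptories used: #150, #141, #133 — 3 (the for-cause on #147 doesn't count).
Defence peremptories used: #127, #129, #145, #139, #134, #149, #128 — 7 (for-cause on #146, #144, #134, #133 don't count).
Remaining: (7 − 3) + (7 − 7) = 4.

4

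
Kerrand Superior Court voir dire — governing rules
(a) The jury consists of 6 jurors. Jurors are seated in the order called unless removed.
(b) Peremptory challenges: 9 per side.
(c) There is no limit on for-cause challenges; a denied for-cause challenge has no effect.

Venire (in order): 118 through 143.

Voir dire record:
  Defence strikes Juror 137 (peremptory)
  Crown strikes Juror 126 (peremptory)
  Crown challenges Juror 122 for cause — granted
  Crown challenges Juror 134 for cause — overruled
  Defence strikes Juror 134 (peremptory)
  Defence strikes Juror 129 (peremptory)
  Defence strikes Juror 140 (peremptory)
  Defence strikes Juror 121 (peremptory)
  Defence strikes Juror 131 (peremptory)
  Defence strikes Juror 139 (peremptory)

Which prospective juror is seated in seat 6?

Removed: #121, #122, #126, #129, #131, #134, #137, #139, #140.
Seating in order: seats 1–6 → #118, #119, #120, #123, #124, #125.
So seat 6 is #125.

125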